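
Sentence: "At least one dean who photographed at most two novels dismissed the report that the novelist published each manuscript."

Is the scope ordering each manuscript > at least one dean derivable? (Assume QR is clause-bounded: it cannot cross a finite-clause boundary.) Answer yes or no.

*each manuscript* occurs within the complex NP *the report that the novelist published each manuscript*.
The Complex NP Constraint bars QR out of the complement clause of a noun.
There is no licit LF on which *each manuscript* c-commands *at least one dean*.

No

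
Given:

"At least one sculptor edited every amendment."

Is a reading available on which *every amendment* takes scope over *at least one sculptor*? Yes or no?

*every amendment* is the matrix object and *at least one sculptor* the matrix subject; the two are clausemates.
Nothing blocks QR of the lower DP to a position above the higher one, so inverse scope is available.
Both orderings are possible: *at least one sculptor* > *every amendment* and *every amendment* > *at least one sculptor*.

Yes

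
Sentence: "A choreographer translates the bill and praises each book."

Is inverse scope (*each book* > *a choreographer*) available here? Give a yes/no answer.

No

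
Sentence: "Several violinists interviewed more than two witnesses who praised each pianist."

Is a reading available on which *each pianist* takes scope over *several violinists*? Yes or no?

*each pianist* is embedded in the relative clause *who praised each pianist* modifying *more than two witnesses*.
QR out of a relative clause is ruled out by the relative-clause island constraint.
There is no licit LF on which *each pianist* c-commands *several violinists*.

No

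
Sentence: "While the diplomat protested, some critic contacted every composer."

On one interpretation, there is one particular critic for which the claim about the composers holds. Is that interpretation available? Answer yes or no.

Yes

The paraphrase describes the scope ordering *some critic* > *every composer*.
Surface scope (*some critic* > *every composer*) is always derivable; islands only block QR, not in-situ interpretation.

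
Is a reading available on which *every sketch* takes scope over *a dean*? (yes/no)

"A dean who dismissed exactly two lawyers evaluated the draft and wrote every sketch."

No

The DP *every sketch* is contained in one conjunct of the coordinate structure (*wrote every sketch*).
QR out of a conjunct would have to apply non-ATB, which the CSC forbids.
The inverse ordering *every sketch* > *a dean* is therefore underivable.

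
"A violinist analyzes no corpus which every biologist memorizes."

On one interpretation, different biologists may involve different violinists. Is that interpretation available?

The paraphrase describes the scope ordering *every biologist* > *a violinist*.
*every biologist* occurs within the relative clause *which every biologist memorizes* modifying *no corpus*.
Relative clauses are scope islands: a quantifier cannot QR out of a relative clause to take scope in the matrix clause.
So *every biologist* cannot raise to a position above *a violinist*.
(Only the surface reading survives: one fixed violinist with respect to all the relevant biologists.)

No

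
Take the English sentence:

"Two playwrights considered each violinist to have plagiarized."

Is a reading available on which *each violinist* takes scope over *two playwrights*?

Yes

The ECM infinitive is scope-transparent — *each violinist* is free to raise above *two playwrights*.
Ordinary QR to a clause-peripheral position gives the wide-scope LF for the lower DP.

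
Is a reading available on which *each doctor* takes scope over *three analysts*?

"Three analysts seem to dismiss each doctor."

*each doctor* is inside a raising infinitive, which is transparent to QR (no CP barrier), so it behaves as a matrix argument.
QR within a single clause is free, so the lower quantifier may take scope over the higher one.
The sentence is scopally ambiguous between *three analysts* > *each doctor* and *each doctor* > *three analysts*.

Yes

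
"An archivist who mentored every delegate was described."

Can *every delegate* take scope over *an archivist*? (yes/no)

*every delegate* is embedded in the relative clause *who mentored every delegate*.
The relative clause forms an island for QR, so the quantifier is confined to the head noun's restrictor.
*every delegate* is confined to the island and cannot take scope over *an archivist*.
(Only the surface reading survives: one fixed archivist with respect to all the relevant delegates.)

No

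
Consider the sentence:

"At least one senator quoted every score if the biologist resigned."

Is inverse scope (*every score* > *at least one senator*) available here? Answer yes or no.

*every score* is a matrix argument; the adjunct is an island but the target quantifier is outside it.
QR within a single clause is free, so the lower quantifier may take scope over the higher one.
Both orderings are possible: *at least one senator* > *every score* and *every score* > *at least one senator*.

Yes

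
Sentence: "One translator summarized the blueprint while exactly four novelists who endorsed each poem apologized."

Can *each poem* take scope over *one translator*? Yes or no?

Structurally, *each poem* is inside the relative clause *who endorsed each poem*, which is itself inside the adjunct *while exactly four novelists who endorsed each poem apologized*.
Even if one barrier were somehow void, the other would still block QR.
So *each poem* cannot raise to a position above *one translator*.
(Only the surface reading survives: one fixed translator with respect to all the relevant poems.)

No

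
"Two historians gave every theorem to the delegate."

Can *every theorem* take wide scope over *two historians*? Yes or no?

*every theorem* and *two historians* are in the same minimal clause.
Nothing blocks QR of the lower DP to a position above the higher one, so inverse scope is available.

Yes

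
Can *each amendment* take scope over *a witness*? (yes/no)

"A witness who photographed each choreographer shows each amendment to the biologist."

Yes

*each amendment* sits in the matrix clause, not in the relative clause on *a witness*.
Clause-internal QR can adjoin the lower DP above the subject, yielding the inverse reading.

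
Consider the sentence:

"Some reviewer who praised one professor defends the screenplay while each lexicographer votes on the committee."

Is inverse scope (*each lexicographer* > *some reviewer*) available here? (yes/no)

No

*each lexicographer* sits inside the adjunct clause *while each lexicographer votes on the committee*.
Since the clause is an adjunct (not a complement), the Adjunct Condition blocks QR across its edge.
Hence only narrow scope for *each lexicographer* (under *some reviewer*) survives.
(Only the surface reading survives: one fixed reviewer with respect to all the relevant lexicographers.)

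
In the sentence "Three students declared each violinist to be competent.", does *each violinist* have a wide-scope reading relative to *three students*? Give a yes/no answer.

ECM infinitives lack a CP barrier, so *each violinist* can QR over the matrix subject *three students*.
Clause-internal QR can adjoin the lower DP above the subject, yielding the inverse reading.
So *each violinist* > *three students* is among the available readings.

Yes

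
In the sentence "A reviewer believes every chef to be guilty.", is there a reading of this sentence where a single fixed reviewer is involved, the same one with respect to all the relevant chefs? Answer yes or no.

This is the *a reviewer* > *every chef* reading.
That is the surface-scope ordering, which is always one of the available readings — island constraints only ever restrict inverse scope.

Yes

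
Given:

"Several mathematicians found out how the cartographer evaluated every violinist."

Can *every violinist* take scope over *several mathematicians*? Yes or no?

No

*every violinist* occurs within the embedded question *how the cartographer evaluated every violinist*.
The wh-island constraint blocks QR out of an embedded interrogative.
Hence only narrow scope for *every violinist* (under *several mathematicians*) survives.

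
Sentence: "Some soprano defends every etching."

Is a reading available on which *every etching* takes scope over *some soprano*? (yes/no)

Yes

*every etching* is the matrix object and *some soprano* the matrix subject; the two are clausemates.
Nothing blocks QR of the lower DP to a position above the higher one, so inverse scope is available.
So *every etching* > *some soprano* is among the available readings.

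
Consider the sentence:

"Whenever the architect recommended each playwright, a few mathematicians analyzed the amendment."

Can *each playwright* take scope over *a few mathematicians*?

No

*each playwright* is embedded in the adjunct clause *whenever the architect recommended each playwright*.
The adjunct-island constraint bars QR out of an adverbial clause.
*each playwright* > *a few mathematicians* would require crossing that boundary, which is illicit.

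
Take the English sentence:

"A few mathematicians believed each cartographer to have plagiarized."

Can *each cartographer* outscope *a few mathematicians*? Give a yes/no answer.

This is an ECM construction: *each cartographer* is the infinitival subject, Case-marked by the matrix verb, and the infinitive is transparent for QR.
Ordinary QR to a clause-peripheral position gives the wide-scope LF for the lower DP.

Yes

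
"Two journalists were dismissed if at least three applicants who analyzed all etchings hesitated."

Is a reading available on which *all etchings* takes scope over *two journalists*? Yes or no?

No

*all etchings* is embedded in the relative clause *who analyzed all etchings*, which is itself inside the adjunct *if at least three applicants who analyzed all etchings hesitated*.
Both the relative clause and the enclosing adjunct are scope islands; QR cannot cross either.
*all etchings* is confined to the island and cannot take scope over *two journalists*.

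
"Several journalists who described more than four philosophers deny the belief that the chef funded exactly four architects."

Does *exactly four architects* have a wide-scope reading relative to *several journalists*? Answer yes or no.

No

*exactly four architects* occurs within the complex NP *the belief that the chef funded exactly four architects*.
Noun-complement clauses are scope islands (the Complex NP Constraint): a quantifier inside one cannot scope into the matrix.
The inverse ordering *exactly four architects* > *several journalists* is therefore underivable.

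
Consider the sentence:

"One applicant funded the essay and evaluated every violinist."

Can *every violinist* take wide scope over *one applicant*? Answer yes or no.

No

Structurally, *every violinist* is inside one conjunct of the coordinate structure (*evaluated every violinist*).
The Coordinate Structure Constraint blocks movement (including QR) out of a single conjunct.
*every violinist* is confined to the island and cannot take scope over *one applicant*.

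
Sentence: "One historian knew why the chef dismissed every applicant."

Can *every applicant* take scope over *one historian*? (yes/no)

*every applicant* sits inside the embedded question *why the chef dismissed every applicant*.
QR across an interrogative CP boundary is ruled out as a wh-island violation.
*every applicant* > *one historian* would require crossing that boundary, which is illicit.

No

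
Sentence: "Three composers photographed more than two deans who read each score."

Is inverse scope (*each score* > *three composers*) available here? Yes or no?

Structurally, *each score* is inside the relative clause *who read each score* modifying *more than two deans*.
Relative clauses block scope extraction: QR cannot target a position outside the modified NP.
So the wide-scope reading for *each score* is blocked.

No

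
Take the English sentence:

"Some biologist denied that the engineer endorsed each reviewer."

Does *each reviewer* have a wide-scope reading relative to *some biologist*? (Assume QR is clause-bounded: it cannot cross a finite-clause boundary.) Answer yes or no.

Structurally, *each reviewer* is inside the finite complement clause *that the engineer endorsed each reviewer*.
Finite CP is the ceiling for QR here, by assumption.
*each reviewer* > *some biologist* would require crossing that boundary, which is illicit.

No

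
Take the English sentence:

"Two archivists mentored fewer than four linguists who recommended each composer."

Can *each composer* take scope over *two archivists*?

No

*each composer* sits inside the relative clause *who recommended each composer* modifying *fewer than four linguists*.
Quantifiers inside a relative clause are trapped there; the RC boundary blocks QR.
*each composer* > *two archivists* would require crossing that boundary, which is illicit.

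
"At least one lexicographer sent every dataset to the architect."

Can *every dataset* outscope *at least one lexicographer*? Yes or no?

Both DPs are arguments of the same predicate; there is no clause or island boundary between them.
With no island boundary between them, the object can take inverse scope over the subject via ordinary QR within the clause.
Both orderings are possible: *at least one lexicographer* > *every dataset* and *every dataset* > *at least one lexicographer*.

Yes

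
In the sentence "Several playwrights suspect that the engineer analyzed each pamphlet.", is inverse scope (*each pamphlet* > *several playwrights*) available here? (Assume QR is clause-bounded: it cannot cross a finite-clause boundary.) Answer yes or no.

No

The DP *each pamphlet* is contained in the finite complement clause *that the engineer analyzed each pamphlet*.
Under clause-bounded QR, a quantifier in an embedded finite clause cannot raise into the matrix clause.
Hence only narrow scope for *each pamphlet* (under *several playwrights*) survives.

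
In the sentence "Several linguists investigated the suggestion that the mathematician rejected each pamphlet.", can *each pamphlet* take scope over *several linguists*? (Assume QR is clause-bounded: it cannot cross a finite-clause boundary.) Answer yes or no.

No

*each pamphlet* occurs within the complex NP *the suggestion that the mathematician rejected each pamphlet*.
The Complex NP Constraint bars QR out of the complement clause of a noun.
So the wide-scope reading for *each pamphlet* is blocked.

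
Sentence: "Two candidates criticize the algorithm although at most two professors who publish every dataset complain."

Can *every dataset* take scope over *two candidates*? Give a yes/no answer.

Structurally, *every dataset* is inside the relative clause *who publish every dataset*, which is itself inside the adjunct *although at most two professors who publish every dataset complain*.
Two island boundaries intervene — the relative clause and the adjunct. Either alone would block QR.
So *every dataset* cannot raise to a position above *two candidates*.

No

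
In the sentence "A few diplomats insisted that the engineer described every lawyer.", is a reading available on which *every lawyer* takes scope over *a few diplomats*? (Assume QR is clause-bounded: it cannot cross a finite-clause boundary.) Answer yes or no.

*every lawyer* is embedded in the finite complement clause *that the engineer described every lawyer*.
QR is clause-bounded, so the finite complement is a scope island for the embedded quantifier.
*every lawyer* > *a few diplomats* would require crossing that boundary, which is illicit.

No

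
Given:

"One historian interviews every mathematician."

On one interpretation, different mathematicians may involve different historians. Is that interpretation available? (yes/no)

This is the *every mathematician* > *one historian* reading.
*every mathematician* and *one historian* are in the same minimal clause.
Since no island is crossed, the inverse ordering is licensed alongside surface scope.
The sentence is scopally ambiguous between *one historian* > *every mathematician* and *every mathematician* > *one historian*.

Yes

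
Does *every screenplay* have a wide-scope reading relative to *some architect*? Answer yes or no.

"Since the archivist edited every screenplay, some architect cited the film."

The DP *every screenplay* is contained in the adjunct clause *since the archivist edited every screenplay*.
Scope out of an adjunct clause is unavailable: QR respects the adjunct-island constraint.
*every screenplay* is confined to the island and cannot take scope over *some architect*.

No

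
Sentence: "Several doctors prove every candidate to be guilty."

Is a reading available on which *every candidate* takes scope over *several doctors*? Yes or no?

*every candidate* is the subject of an ECM infinitive — the infinitival complement of an ECM verb is not a scope island, so *every candidate* can raise into the matrix clause.
Ordinary QR to a clause-peripheral position gives the wide-scope LF for the lower DP.

Yes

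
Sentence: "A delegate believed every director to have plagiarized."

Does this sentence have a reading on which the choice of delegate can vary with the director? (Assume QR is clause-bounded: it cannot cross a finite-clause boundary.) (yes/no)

Yes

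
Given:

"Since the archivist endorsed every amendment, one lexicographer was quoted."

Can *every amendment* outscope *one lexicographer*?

No

The DP *every amendment* is contained in the adjunct clause *since the archivist endorsed every amendment*.
Scope out of an adjunct clause is unavailable: QR respects the adjunct-island constraint.
*every amendment* is confined to the island and cannot take scope over *one lexicographer*.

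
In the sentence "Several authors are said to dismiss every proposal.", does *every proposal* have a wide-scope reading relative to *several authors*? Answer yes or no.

Raising constructions are monoclausal for scope purposes; *every proposal* is not separated from *several authors* by any island.
Since no island is crossed, the inverse ordering is licensed alongside surface scope.
Both orderings are possible: *several authors* > *every proposal* and *every proposal* > *several authors*.

Yes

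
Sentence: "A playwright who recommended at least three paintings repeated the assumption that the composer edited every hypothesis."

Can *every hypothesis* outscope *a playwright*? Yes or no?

No

The target quantifier *every hypothesis* is part of the complex NP *the assumption that the composer edited every hypothesis*.
Noun-complement clauses are scope islands (the Complex NP Constraint): a quantifier inside one cannot scope into the matrix.
*every hypothesis* is confined to the island and cannot take scope over *a playwright*.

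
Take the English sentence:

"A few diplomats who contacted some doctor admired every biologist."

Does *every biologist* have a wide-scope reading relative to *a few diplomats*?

The RC *who contacted some doctor* is an island, but *every biologist* is not inside it — it is the matrix object, a clausemate of *a few diplomats*.
Ordinary QR to a clause-peripheral position gives the wide-scope LF for the lower DP.
So *every biologist* > *a few diplomats* is among the available readings.

Yes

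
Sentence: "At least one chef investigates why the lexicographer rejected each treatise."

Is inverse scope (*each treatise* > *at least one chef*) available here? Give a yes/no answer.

No

Structurally, *each treatise* is inside the embedded question *why the lexicographer rejected each treatise*.
QR across an interrogative CP boundary is ruled out as a wh-island violation.
So *each treatise* cannot raise to a position above *at least one chef*.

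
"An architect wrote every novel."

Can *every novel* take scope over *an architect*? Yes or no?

Yes

*every novel* is the matrix object and *an architect* the matrix subject; the two are clausemates.
With no island boundary between them, the object can take inverse scope over the subject via ordinary QR within the clause.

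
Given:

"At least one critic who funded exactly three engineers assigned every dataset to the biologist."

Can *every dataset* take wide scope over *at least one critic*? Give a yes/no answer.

*every dataset* is a matrix argument; only *at least one critic* is modified by the relative clause *who funded exactly three engineers*, so the RC island is irrelevant to the target quantifier.
Ordinary QR to a clause-peripheral position gives the wide-scope LF for the lower DP.

Yes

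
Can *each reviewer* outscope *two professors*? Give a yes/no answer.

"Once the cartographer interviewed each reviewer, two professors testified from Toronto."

Structurally, *each reviewer* is inside the adjunct clause *once the cartographer interviewed each reviewer*.
Scope out of an adjunct clause is unavailable: QR respects the adjunct-island constraint.
*each reviewer* is confined to the island and cannot take scope over *two professors*.

No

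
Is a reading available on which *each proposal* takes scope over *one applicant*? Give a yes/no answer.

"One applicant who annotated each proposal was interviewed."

*each proposal* occurs within the relative clause *who annotated each proposal*.
A relative clause is a scope island — quantifier raising cannot cross its boundary.
The inverse ordering *each proposal* > *one applicant* is therefore underivable.
(Only the surface reading survives: one fixed applicant with respect to all the relevant proposals.)

No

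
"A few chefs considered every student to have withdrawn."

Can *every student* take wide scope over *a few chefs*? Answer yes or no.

Yes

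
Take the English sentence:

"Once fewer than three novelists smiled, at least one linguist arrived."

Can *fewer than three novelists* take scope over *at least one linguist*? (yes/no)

No

*fewer than three novelists* is embedded in the adjunct clause *once fewer than three novelists smiled*.
The adjunct-island constraint bars QR out of an adverbial clause.
So *fewer than three novelists* cannot raise to a position above *at least one linguist*.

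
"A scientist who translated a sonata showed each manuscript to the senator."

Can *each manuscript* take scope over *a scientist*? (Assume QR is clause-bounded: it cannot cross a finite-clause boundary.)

Yes

*each manuscript* sits in the matrix clause, not in the relative clause on *a scientist*.
No island intervenes, so both surface and inverse scope are derivable.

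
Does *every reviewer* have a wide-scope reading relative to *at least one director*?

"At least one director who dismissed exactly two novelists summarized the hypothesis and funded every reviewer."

No

*every reviewer* occurs within one conjunct of the coordinate structure (*funded every reviewer*).
Asymmetric QR out of one conjunct violates the Coordinate Structure Constraint.
So the wide-scope reading for *every reviewer* is blocked.
(Only the surface reading survives: one fixed director with respect to all the relevant reviewers.)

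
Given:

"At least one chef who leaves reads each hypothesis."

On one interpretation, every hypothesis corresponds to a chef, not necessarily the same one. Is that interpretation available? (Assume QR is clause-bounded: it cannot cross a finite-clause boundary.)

Yes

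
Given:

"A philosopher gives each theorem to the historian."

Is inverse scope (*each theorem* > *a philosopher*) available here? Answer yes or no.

Yes

*each theorem* is the matrix object and *a philosopher* the matrix subject; the two are clausemates.
Nothing blocks QR of the lower DP to a position above the higher one, so inverse scope is available.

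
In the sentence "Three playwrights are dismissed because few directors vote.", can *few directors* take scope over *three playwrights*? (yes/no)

No

*few directors* occurs within the adjunct clause *because few directors vote*.
Adjuncts are opaque for quantifier raising; a quantifier in an adjunct stays inside it.
Hence only narrow scope for *few directors* (under *three playwrights*) survives.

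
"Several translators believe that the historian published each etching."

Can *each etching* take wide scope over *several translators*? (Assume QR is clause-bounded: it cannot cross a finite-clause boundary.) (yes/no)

No

*each etching* occurs within the finite complement clause *that the historian published each etching*.
Under clause-bounded QR, a quantifier in an embedded finite clause cannot raise into the matrix clause.
So the wide-scope reading for *each etching* is blocked.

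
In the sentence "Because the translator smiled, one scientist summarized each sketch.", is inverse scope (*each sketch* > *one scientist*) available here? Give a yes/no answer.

Although there is an adjunct clause, *each sketch* is in the main clause, not inside the adjunct.
QR within a single clause is free, so the lower quantifier may take scope over the higher one.
Both orderings are possible: *one scientist* > *each sketch* and *each sketch* > *one scientist*.

Yes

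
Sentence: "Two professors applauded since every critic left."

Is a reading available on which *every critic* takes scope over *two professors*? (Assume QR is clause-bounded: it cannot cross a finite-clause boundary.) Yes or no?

No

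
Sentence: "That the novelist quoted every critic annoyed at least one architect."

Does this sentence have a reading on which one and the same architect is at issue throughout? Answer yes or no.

The described interpretation is the *at least one architect* > *every critic* scoping.
*at least one architect* is a matrix-clause argument and can take scope within the matrix clause over the constituent containing *every critic*, so *at least one architect* > *every critic* needs no island-crossing movement and is available.

Yes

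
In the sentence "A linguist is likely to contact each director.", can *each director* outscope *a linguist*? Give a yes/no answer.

The matrix predicate is a raising verb, whose infinitival complement is not a scope island — *each director* can QR into the matrix clause.
QR within a single clause is free, so the lower quantifier may take scope over the higher one.

Yes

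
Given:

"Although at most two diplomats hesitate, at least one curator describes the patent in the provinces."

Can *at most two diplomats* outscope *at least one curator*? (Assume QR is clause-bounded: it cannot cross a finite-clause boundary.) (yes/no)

*at most two diplomats* sits inside the adjunct clause *although at most two diplomats hesitate*.
Adverbial clauses are not L-marked, so they are barriers for QR — the quantifier cannot escape the adjunct.
There is no licit LF on which *at most two diplomats* c-commands *at least one curator*.

No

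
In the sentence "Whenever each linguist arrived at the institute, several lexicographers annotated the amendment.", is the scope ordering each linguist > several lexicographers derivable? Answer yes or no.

*each linguist* sits inside the adjunct clause *whenever each linguist arrived at the institute*.
Since the clause is an adjunct (not a complement), the Adjunct Condition blocks QR across its edge.
*each linguist* > *several lexicographers* would require crossing that boundary, which is illicit.

No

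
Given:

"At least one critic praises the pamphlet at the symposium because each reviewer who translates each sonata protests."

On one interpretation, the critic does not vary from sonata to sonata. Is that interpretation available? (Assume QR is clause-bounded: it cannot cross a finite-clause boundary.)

Yes

The paraphrase describes the scope ordering *at least one critic* > *each sonata*.
Surface scope (*at least one critic* > *each sonata*) is always derivable; islands only block QR, not in-situ interpretation.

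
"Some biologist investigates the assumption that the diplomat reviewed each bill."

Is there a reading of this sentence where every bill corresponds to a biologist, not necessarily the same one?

No

This is the *each bill* > *some biologist* reading.
The DP *each bill* is contained in the complex NP *the assumption that the diplomat reviewed each bill*.
Noun-complement clauses are scope islands (the Complex NP Constraint): a quantifier inside one cannot scope into the matrix.
So *each bill* cannot raise to a position above *some biologist*.
(Only the surface reading survives: one fixed biologist with respect to all the relevant bills.)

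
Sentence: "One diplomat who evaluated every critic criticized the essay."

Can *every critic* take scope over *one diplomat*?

No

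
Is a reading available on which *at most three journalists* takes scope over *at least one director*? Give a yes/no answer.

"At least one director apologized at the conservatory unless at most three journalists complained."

No

Structurally, *at most three journalists* is inside the adjunct clause *unless at most three journalists complained*.
Adjuncts are opaque for quantifier raising; a quantifier in an adjunct stays inside it.
So *at most three journalists* cannot raise high enough to outscope *at least one director*; only the surface ordering *at least one director* > *at most three journalists* is available.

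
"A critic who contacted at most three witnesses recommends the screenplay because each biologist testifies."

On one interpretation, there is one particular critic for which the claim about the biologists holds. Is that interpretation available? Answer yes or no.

Yes

This is the *a critic* > *each biologist* reading.
Surface scope (*a critic* > *each biologist*) is always derivable; islands only block QR, not in-situ interpretation.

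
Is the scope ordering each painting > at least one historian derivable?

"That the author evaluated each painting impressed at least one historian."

*each painting* occurs within the sentential subject *that the author evaluated each painting*.
Clausal subjects are scope islands; QR from inside the subject into the matrix is barred.
There is no licit LF on which *each painting* c-commands *at least one historian*.

No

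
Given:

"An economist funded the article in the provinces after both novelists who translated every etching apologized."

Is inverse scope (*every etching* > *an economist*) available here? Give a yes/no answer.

No

The DP *every etching* is contained in the relative clause *who translated every etching*, which is itself inside the adjunct *after both novelists who translated every etching apologized*.
Even if one barrier were somehow void, the other would still block QR.
So the wide-scope reading for *every etching* is blocked.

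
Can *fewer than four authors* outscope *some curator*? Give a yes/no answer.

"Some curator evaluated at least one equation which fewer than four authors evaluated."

No

The DP *fewer than four authors* is contained in the relative clause *which fewer than four authors evaluated* modifying *at least one equation*.
The relative clause forms an island for QR, so the quantifier is confined to the head noun's restrictor.
*fewer than four authors* is confined to the island and cannot take scope over *some curator*.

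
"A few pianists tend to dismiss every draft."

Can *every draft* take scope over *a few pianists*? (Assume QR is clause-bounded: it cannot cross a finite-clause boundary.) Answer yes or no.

*every draft* is inside a raising infinitive, which is transparent to QR (no CP barrier), so it behaves as a matrix argument.
Ordinary QR to a clause-peripheral position gives the wide-scope LF for the lower DP.

Yes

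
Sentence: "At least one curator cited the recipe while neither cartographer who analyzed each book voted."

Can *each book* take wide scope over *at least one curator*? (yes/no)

No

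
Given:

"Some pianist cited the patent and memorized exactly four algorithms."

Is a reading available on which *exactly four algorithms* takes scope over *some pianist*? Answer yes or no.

The target quantifier *exactly four algorithms* is part of one conjunct of the coordinate structure (*memorized exactly four algorithms*).
The Coordinate Structure Constraint blocks movement (including QR) out of a single conjunct.
*exactly four algorithms* > *some pianist* would require crossing that boundary, which is illicit.

No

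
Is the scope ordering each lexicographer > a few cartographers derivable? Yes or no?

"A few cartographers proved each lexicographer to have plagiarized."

Yes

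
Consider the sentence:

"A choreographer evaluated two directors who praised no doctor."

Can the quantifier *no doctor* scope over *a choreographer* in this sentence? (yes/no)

*no doctor* is embedded in the relative clause *who praised no doctor* modifying *two directors*.
Quantifiers inside a relative clause are trapped there; the RC boundary blocks QR.
There is no licit LF on which *no doctor* c-commands *a choreographer*.

No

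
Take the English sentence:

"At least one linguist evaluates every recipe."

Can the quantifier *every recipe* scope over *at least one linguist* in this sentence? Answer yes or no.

*every recipe* and *at least one linguist* are in the same minimal clause.
QR within a single clause is free, so the lower quantifier may take scope over the higher one.

Yes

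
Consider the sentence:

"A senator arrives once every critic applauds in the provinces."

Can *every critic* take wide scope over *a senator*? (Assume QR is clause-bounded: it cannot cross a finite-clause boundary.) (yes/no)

No

The DP *every critic* is contained in the adjunct clause *once every critic applauds in the provinces*.
Adjuncts are opaque for quantifier raising; a quantifier in an adjunct stays inside it.
So *every critic* cannot raise high enough to outscope *a senator*; only the surface ordering *a senator* > *every critic* is available.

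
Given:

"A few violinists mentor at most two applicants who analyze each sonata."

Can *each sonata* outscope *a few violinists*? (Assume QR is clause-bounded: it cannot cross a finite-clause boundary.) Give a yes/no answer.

*each sonata* sits inside the relative clause *who analyze each sonata* modifying *at most two applicants*.
A relative clause is a scope island — quantifier raising cannot cross its boundary.
So *each sonata* cannot raise to a position above *a few violinists*.

No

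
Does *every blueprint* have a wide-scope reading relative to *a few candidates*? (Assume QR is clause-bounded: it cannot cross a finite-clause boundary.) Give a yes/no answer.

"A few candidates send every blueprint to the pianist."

*every blueprint* is the matrix object and *a few candidates* the matrix subject; the two are clausemates.
Ordinary QR to a clause-peripheral position gives the wide-scope LF for the lower DP.
The sentence is scopally ambiguous between *a few candidates* > *every blueprint* and *every blueprint* > *a few candidates*.

Yes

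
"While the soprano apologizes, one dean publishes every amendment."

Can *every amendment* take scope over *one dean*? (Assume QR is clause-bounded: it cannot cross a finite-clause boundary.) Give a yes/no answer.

Yes

Neither queried DP is inside the adjunct, so the adjunct-island constraint does not apply.
With no island boundary between them, the object can take inverse scope over the subject via ordinary QR within the clause.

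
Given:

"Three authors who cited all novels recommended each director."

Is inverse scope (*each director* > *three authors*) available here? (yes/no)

Yes

*each director* sits in the matrix clause, not in the relative clause on *three authors*.
With no island boundary between them, the object can take inverse scope over the subject via ordinary QR within the clause.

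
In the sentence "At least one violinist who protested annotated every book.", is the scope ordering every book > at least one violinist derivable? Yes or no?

Although the sentence contains a relative clause (*who protested*), *every book* is outside it, in the matrix VP.
Nothing blocks QR of the lower DP to a position above the higher one, so inverse scope is available.

Yes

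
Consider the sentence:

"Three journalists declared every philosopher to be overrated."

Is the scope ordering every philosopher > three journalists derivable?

ECM infinitives lack a CP barrier, so *every philosopher* can QR over the matrix subject *three journalists*.
Clause-internal QR can adjoin the lower DP above the subject, yielding the inverse reading.

Yes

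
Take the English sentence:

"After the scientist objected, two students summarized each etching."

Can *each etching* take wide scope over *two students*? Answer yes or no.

Yes

Although there is an adjunct clause, *each etching* is in the main clause, not inside the adjunct.
Nothing blocks QR of the lower DP to a position above the higher one, so inverse scope is available.
The sentence is scopally ambiguous between *two students* > *each etching* and *each etching* > *two students*.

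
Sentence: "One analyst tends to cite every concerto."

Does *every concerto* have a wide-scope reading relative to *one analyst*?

*every concerto* is the object of the infinitival complement of a raising predicate; raising infinitives are transparent for QR, so the two DPs are in effect clausemates.
No island intervenes, so both surface and inverse scope are derivable.

Yes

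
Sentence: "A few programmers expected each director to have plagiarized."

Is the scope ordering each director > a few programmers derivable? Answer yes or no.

Yes

*each director* is an ECM subject; ECM complements are not islands, and the embedded quantifier may take matrix scope.
QR within a single clause is free, so the lower quantifier may take scope over the higher one.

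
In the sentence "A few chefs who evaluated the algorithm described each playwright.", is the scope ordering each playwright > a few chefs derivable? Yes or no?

*each playwright* is a matrix argument; only *a few chefs* is modified by the relative clause *who evaluated the algorithm*, so the RC island is irrelevant to the target quantifier.
Clause-internal QR can adjoin the lower DP above the subject, yielding the inverse reading.

Yes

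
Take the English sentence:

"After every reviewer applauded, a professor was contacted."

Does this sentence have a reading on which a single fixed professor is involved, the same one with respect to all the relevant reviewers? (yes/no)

Yes

The paraphrase describes the scope ordering *a professor* > *every reviewer*.
*a professor* is a matrix-clause argument and can take scope within the matrix clause over the constituent containing *every reviewer*, so *a professor* > *every reviewer* needs no island-crossing movement and is available.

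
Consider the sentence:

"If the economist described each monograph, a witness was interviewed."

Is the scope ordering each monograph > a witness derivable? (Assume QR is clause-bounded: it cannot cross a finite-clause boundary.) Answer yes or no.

*each monograph* occurs within the adjunct clause *if the economist described each monograph*.
The adjunct-island constraint bars QR out of an adverbial clause.
The ordering *each monograph* > *a witness* is therefore underivable.

No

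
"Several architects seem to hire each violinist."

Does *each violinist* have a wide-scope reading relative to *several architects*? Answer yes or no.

Yes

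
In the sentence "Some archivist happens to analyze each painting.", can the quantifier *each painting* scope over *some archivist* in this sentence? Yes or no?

Raising constructions are monoclausal for scope purposes; *each painting* is not separated from *some archivist* by any island.
Ordinary QR to a clause-peripheral position gives the wide-scope LF for the lower DP.
The sentence is scopally ambiguous between *some archivist* > *each painting* and *each painting* > *some archivist*.

Yes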